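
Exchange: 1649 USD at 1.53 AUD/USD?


Amount × rate = 1649 × 1.53
= 2522.97 AUD

2522.97 AUD


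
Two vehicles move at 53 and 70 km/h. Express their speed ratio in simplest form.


Ratio = 53:70
GCD = 1
Simplified = 53:70
Time ratio (same distance) = 70:53
Speed ratio = 53:70

53:70


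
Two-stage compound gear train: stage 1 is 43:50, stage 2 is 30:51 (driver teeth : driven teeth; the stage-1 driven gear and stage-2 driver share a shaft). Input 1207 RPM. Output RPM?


Stage 1: RPM_B = RPM_A × t_A/t_B = 1207 × 43/50 = 51901/50 = 1038.02
B and C share a shaft → RPM_C = RPM_B
Stage 2: RPM_D = RPM_C × t_C/t_D = RPM_A × (t_A×t_C)/(t_B×t_D)
Overall ratio = (43×30)/(50×51) = 1290/2550
RPM_D = 1207 × 1290/2550 = 1557030/2550
= 610.60 RPM

610.60 RPM


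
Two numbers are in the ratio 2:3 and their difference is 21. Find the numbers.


Let A = 2k, B = 3k.
3k - 2k = 21
1k = 21 → k = 21/1 = 21
A = 2×21 = 42, B = 3×21 = 63
= A = 42, B = 63

A = 42, B = 63


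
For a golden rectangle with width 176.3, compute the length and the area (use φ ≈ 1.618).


φ = (1 + √5) / 2 ≈ 1.618
Length = width × φ = 176.3 × 1.618 = 285.2534
≈ 285.25
Area = width × length = 176.3 × 285.2534 = 50290.17442 ≈ 50290.17
= Length: 285.25, Area: 50290.17

Length: 285.25, Area: 50290.17


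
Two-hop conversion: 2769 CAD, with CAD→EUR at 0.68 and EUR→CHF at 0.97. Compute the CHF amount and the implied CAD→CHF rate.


Step 1: 2769 CAD × 0.68 = 1882.92 EUR
Step 2: 1882.92 EUR × 0.97 = 1826.43 CHF
Implied rate CAD→CHF = 0.68 × 0.97 = 0.6596
= 1826.43 CHF; implied rate 0.6596 CHF/CAD

1826.43 CHF; implied rate 0.6596 CHF/CAD


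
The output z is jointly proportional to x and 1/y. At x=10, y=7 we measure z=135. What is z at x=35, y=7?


z = k·x/y
Solve for k using the known point: k = z·y/x = 135×7/10 = 945/10 = 94.5000
Now evaluate at x=35, y=7:
z = k × 35 / 7 = (945 × 35) / (10 × 7) = 33075/70
= 472.5000

472.5000


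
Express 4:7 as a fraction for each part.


Total parts = 4 + 7 = 11
First part: 4/11 = 4/11
Second part: 7/11 = 7/11
= 4/11 and 7/11

4/11 and 7/11


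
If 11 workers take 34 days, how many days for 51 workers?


Inverse proportion: x × y = constant
k = 11 × 34 = 374
y₂ = k / 51 = 374 / 51
= 7.33

7.33


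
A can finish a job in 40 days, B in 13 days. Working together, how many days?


Rate of A = 1/40 per day
Rate of B = 1/13 per day
Combined rate = 1/40 + 1/13 = 53/520 ≈ 0.1019 per day
Days = 1 / combined rate = 520/53
≈ 9.81 days

9.81 days


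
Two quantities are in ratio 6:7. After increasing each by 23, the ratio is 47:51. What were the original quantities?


Let A = 6k, B = 7k.
(6k + 23) / (7k + 23) = 47/51
Cross-multiply: 51(6k + 23) = 47(7k + 23)
306k + 1173 = 329k + 1081
306k - 329k = 1081 - 1173
-23k = -92
k = -92/-23 = 4
A = 6×4 = 24, B = 7×4 = 28
= A = 24, B = 28

A = 24, B = 28


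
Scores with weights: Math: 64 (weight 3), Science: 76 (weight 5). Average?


Numerator = 64×3 + 76×5
= 192 + 380
= 572
Total weight = 8
Weighted avg = 572/8
= 71.50

71.50


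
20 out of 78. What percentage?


Percentage = (part / whole) × 100
= (20 / 78) × 100
≈ 25.64%

25.64%


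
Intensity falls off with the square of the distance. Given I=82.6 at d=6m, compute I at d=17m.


I₁d₁² = I₂d₂²
I₂ = I₁ × (d₁/d₂)²
= 82.6 × (6/17)²
= 82.6 × 36/289
= 2973.6/289
≈ 10.2893

10.2893


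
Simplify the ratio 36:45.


GCD(36, 45) = 9
36/9 : 45/9
= 4:5

4:5


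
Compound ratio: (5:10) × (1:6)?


Compound ratio = (5×1) : (10×6)
= 5:60
GCD = 5
= 1:12

1:12


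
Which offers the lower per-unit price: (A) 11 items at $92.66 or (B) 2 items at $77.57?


Deal A: $92.66/11 = $8.4236/unit
Deal B: $77.57/2 = $38.7850/unit
A is cheaper per unit
= Deal A

Deal A


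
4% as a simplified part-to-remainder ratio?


4% means 4 parts out of 100; remainder = 96
Part : remainder = 4:96
GCD = 4
= 1:24

1:24


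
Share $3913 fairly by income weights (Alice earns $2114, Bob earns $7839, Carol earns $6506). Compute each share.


Total income = 2114 + 7839 + 6506 = $16459
Alice: $3913 × 2114/16459 = $502.59
Bob: $3913 × 7839/16459 = $1863.66
Carol: $3913 × 6506/16459 = $1546.75
= Alice: $502.59, Bob: $1863.66, Carol: $1546.75

Alice: $502.59, Bob: $1863.66, Carol: $1546.75


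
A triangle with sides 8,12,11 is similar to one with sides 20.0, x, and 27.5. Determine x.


Scale factor = 20.0/8 = 2.5
Missing side = 12 × 2.5
= 30.0

30.0


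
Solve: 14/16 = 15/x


Cross multiply: 14 × x = 16 × 15
14x = 240
x = 240 / 14
= 17.14

17.14


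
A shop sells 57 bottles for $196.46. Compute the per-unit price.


Unit rate = total / quantity
= 196.46 / 57
= $3.45 per unit

$3.45 per unit


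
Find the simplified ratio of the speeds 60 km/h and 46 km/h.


Ratio = 60:46
GCD = 2
Simplified = 30:23
Time ratio (same distance) = 23:30
Speed ratio = 30:23

30:23


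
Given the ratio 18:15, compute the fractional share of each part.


Total parts = 18 + 15 = 33
First part: 18/33 = 6/11
Second part: 15/33 = 5/11
= 6/11 and 5/11

6/11 and 5/11


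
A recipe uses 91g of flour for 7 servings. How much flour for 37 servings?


Direct proportion: y/x = constant
k = 91/7 = 13.0000
y₂ = k × 37 = 91 × 37 / 7 = 3367/7
= 481.00

481.00


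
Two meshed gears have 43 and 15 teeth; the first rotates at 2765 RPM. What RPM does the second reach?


Gear ratio = 43:15 = 43:15
RPM_B = RPM_A × (teeth_A / teeth_B)
= 2765 × (43/15)
= 7926.3 RPM

7926.3 RPM


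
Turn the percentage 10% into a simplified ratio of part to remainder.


10% means 10 parts out of 100; remainder = 90
Part : remainder = 10:90
GCD = 10
= 1:9

1:9


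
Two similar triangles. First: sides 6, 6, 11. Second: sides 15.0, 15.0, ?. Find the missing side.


Scale factor = 15.0/6 = 2.5
Missing side = 11 × 2.5
= 27.5

27.5


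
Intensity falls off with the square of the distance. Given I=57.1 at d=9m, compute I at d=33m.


I₁d₁² = I₂d₂²
I₂ = I₁ × (d₁/d₂)²
= 57.1 × (9/33)²
= 57.1 × 81/1089
= 4625.1/1089
≈ 4.2471

4.2471


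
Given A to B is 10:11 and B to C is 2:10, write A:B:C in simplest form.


Match B: multiply A:B by 2 → 20:22
Multiply B:C by 11 → 22:110
Combined: 20:22:110
GCD = 2
= 10:11:55

10:11:55


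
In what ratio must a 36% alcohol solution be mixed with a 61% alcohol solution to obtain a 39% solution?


Let x parts of 36% mix with y parts of 61%.
36x + 61y = 39(x + y)
36x + 61y = 39x + 39y
x(36 - 39) = y(39 - 61)
x/y = (61 - 39)/(39 - 36) = 22/3
Simplify: 22:3
= 22:3

22:3


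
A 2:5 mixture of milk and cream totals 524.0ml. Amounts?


Total parts = 2 + 5 = 7
milk: 524.0 × 2/7 = 149.7ml
cream: 524.0 × 5/7 = 374.3ml
= 149.7ml and 374.3ml

149.7ml and 374.3ml


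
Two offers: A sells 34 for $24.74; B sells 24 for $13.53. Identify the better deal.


Deal A: $24.74/34 = $0.7276/unit
Deal B: $13.53/24 = $0.5638/unit
B is cheaper per unit
= Deal B

Deal B


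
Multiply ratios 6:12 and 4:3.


Compound ratio = (6×4) : (12×3)
= 24:36
GCD = 12
= 2:3

2:3


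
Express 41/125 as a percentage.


Percentage = (part / whole) × 100
= (41 / 125) × 100
= 32.80%

32.80%


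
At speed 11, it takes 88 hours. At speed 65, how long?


Inverse proportion: x × y = constant
k = 11 × 88 = 968
y₂ = k / 65 = 968 / 65
= 14.89

14.89


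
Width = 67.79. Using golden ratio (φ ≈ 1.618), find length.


φ = (1 + √5) / 2 ≈ 1.618
Length = width × φ = 67.79 × 1.618 = 109.68422
≈ 109.68

109.68


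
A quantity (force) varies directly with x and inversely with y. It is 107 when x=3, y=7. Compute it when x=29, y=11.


z = k·x/y
Solve for k using the known point: k = z·y/x = 107×7/3 = 749/3 ≈ 249.6667
Now evaluate at x=29, y=11:
z = k × 29 / 11 = (749 × 29) / (3 × 11) = 21721/33
≈ 658.2121

658.2121


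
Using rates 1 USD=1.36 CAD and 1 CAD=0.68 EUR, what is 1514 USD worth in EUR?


Step 1: 1514 USD × 1.36 = 2059.04 CAD
Step 2: 2059.04 CAD × 0.68 = 1400.15 EUR
Implied rate USD→EUR = 1.36 × 0.68 = 0.9248
= 1400.15 EUR

1400.15 EUR


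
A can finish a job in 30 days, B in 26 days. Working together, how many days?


Rate of A = 1/30 per day
Rate of B = 1/26 per day
Combined rate = 1/30 + 1/26 = 56/780 ≈ 0.0718 per day
Days = 1 / combined rate = 780/56
≈ 13.93 days

13.93 days


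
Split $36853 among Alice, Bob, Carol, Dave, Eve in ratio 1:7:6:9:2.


Total parts = 1 + 7 + 6 + 9 + 2 = 25
Alice: 36853 × 1/25 = 1474.12
Bob: 36853 × 7/25 = 10318.84
Carol: 36853 × 6/25 = 8844.72
Dave: 36853 × 9/25 = 13267.08
Eve: 36853 × 2/25 = 2948.24
= Alice: $1474.12, Bob: $10318.84, Carol: $8844.72, Dave: $13267.08, Eve: $2948.24

Alice: $1474.12, Bob: $10318.84, Carol: $8844.72, Dave: $13267.08, Eve: $2948.24


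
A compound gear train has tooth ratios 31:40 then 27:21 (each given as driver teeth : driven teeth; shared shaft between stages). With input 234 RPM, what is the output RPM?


Stage 1: RPM_B = RPM_A × t_A/t_B = 234 × 31/40 = 7254/40 = 181.35
B and C share a shaft → RPM_C = RPM_B
Stage 2: RPM_D = RPM_C × t_C/t_D = RPM_A × (t_A×t_C)/(t_B×t_D)
Overall ratio = (31×27)/(40×21) = 837/840
RPM_D = 234 × 837/840 = 195858/840
≈ 233.16 RPM

233.16 RPM


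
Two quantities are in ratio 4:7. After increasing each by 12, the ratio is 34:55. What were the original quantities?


Let A = 4k, B = 7k.
(4k + 12) / (7k + 12) = 34/55
Cross-multiply: 55(4k + 12) = 34(7k + 12)
220k + 660 = 238k + 408
220k - 238k = 408 - 660
-18k = -252
k = -252/-18 = 14
A = 4×14 = 56, B = 7×14 = 98
= A = 56, B = 98

A = 56, B = 98


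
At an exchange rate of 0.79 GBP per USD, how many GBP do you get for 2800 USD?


Amount × rate = 2800 × 0.79
= 2212.00 GBP

2212.00 GBP


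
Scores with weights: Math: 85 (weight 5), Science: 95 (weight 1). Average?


Numerator = 85×5 + 95×1
= 425 + 95
= 520
Total weight = 6
Weighted avg = 520/6
= 86.67

86.67


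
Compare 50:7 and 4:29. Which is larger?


50/7 = 7.1429
4/29 = 0.1379
7.1429 > 0.1379, so 50:7 is greater
= 50:7

50:7


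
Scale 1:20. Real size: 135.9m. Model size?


Model size = real / scale
= 135.9 / 20
= 6.7950 m

6.7950 m


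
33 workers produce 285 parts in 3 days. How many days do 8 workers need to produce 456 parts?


Days ∝ work / workers, so d₂ = d₁ × (m₁/m₂) × (w₂/w₁)
Workers factor (inverse): 33/8 = 4.1250
Work factor (direct): 456/285 = 1.6000
d₂ = 3 × 33/8 × 456/285 = (3 × 33 × 456) / (8 × 285) = 45144/2280
= 19.80 days

19.80 days


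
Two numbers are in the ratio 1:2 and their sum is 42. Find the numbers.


Let A = 1k, B = 2k.
1k + 2k = 42
3k = 42 → k = 42/3 = 14
A = 1×14 = 14, B = 2×14 = 28
= A = 14, B = 28

A = 14, B = 28


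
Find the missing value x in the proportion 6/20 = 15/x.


Cross multiply: 6 × x = 20 × 15
6x = 300
x = 300 / 6
= 50.00

50.00


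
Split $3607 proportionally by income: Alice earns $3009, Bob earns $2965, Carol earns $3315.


Total income = 3009 + 2965 + 3315 = $9289
Alice: $3607 × 3009/9289 = $1168.42
Bob: $3607 × 2965/9289 = $1151.34
Carol: $3607 × 3315/9289 = $1287.24
= Alice: $1168.42, Bob: $1151.34, Carol: $1287.24

Alice: $1168.42, Bob: $1151.34, Carol: $1287.24


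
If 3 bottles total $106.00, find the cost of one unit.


Unit rate = total / quantity
= 106.00 / 3
= $35.33 per unit

$35.33 per unit


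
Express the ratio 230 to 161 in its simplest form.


GCD(230, 161) = 23
230/23 : 161/23
= 10:7

10:7


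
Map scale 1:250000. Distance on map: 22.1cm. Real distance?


Real distance = map distance × scale
= 22.1cm × 250000
= 5525000 cm = 55250.0 m
= 55.250 km

55.250 km


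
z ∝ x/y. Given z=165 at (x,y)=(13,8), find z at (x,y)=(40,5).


z = k·x/y
Solve for k using the known point: k = z·y/x = 165×8/13 = 1320/13 ≈ 101.5385
Now evaluate at x=40, y=5:
z = k × 40 / 5 = (1320 × 40) / (13 × 5) = 52800/65
≈ 812.3077

812.3077


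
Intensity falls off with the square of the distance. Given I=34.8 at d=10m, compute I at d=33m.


I₁d₁² = I₂d₂²
I₂ = I₁ × (d₁/d₂)²
= 34.8 × (10/33)²
= 34.8 × 100/1089
= 3480/1089
≈ 3.1956

3.1956


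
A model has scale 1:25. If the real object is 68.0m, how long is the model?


Model size = real / scale
= 68.0 / 25
= 2.7200 m

2.7200 m


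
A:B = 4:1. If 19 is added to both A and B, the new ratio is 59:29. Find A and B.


Let A = 4k, B = 1k.
(4k + 19) / (1k + 19) = 59/29
Cross-multiply: 29(4k + 19) = 59(1k + 19)
116k + 551 = 59k + 1121
116k - 59k = 1121 - 551
57k = 570
k = 570/57 = 10
A = 4×10 = 40, B = 1×10 = 10
= A = 40, B = 10

A = 40, B = 10


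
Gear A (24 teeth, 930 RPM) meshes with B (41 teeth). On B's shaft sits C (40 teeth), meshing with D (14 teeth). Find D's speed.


Stage 1: RPM_B = RPM_A × t_A/t_B = 930 × 24/41 = 22320/41 ≈ 544.39
B and C share a shaft → RPM_C = RPM_B
Stage 2: RPM_D = RPM_C × t_C/t_D = RPM_A × (t_A×t_C)/(t_B×t_D)
Overall ratio = (24×40)/(41×14) = 960/574
RPM_D = 930 × 960/574 = 892800/574
≈ 1555.40 RPM

1555.40 RPM


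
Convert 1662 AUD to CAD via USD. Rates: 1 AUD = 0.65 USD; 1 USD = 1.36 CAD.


Step 1: 1662 AUD × 0.65 = 1080.30 USD
Step 2: 1080.30 USD × 1.36 = 1469.21 CAD
Implied rate AUD→CAD = 0.65 × 1.36 = 0.8840
= 1469.21 CAD

1469.21 CAD


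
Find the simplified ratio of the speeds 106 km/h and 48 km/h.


Ratio = 106:48
GCD = 2
Simplified = 53:24
Time ratio (same distance) = 24:53
Speed ratio = 53:24

53:24


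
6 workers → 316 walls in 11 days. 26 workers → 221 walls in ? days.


Days ∝ work / workers, so d₂ = d₁ × (m₁/m₂) × (w₂/w₁)
Workers factor (inverse): 6/26 ≈ 0.2308
Work factor (direct): 221/316 ≈ 0.6994
d₂ = 11 × 6/26 × 221/316 = (11 × 6 × 221) / (26 × 316) = 14586/8216
≈ 1.78 days

1.78 days


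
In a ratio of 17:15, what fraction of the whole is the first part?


Total parts = 17 + 15 = 32
First part: 17/32 = 17/32
= 17/32

17/32


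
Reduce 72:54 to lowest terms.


GCD(72, 54) = 18
72/18 : 54/18
= 4:3

4:3


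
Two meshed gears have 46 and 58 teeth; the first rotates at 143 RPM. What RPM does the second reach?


Gear ratio = 46:58 = 23:29
RPM_B = RPM_A × (teeth_A / teeth_B)
= 143 × (46/58)
= 113.4 RPM

113.4 RPM


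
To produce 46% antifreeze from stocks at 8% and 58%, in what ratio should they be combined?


Let x parts of 8% mix with y parts of 58%.
8x + 58y = 46(x + y)
8x + 58y = 46x + 46y
x(8 - 46) = y(46 - 58)
x/y = (58 - 46)/(46 - 8) = 12/38
Simplify: 6:19
= 6:19

6:19


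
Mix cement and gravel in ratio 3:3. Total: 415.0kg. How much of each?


Total parts = 3 + 3 = 6
cement: 415.0 × 3/6 = 207.5kg
gravel: 415.0 × 3/6 = 207.5kg
= 207.5kg and 207.5kg

207.5kg and 207.5kg


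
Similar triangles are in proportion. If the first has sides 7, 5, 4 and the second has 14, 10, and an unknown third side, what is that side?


Scale factor = 14/7 = 2
Missing side = 4 × 2
= 8.0

8.0


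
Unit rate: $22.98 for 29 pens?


Unit rate = total / quantity
= 22.98 / 29
= $0.79 per unit

$0.79 per unit


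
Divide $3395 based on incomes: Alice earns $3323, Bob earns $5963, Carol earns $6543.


Total income = 3323 + 5963 + 6543 = $15829
Alice: $3395 × 3323/15829 = $712.72
Bob: $3395 × 5963/15829 = $1278.94
Carol: $3395 × 6543/15829 = $1403.34
= Alice: $712.72, Bob: $1278.94, Carol: $1403.34

Alice: $712.72, Bob: $1278.94, Carol: $1403.34


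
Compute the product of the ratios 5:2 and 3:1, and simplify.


Compound ratio = (5×3) : (2×1)
= 15:2
GCD = 1
= 15:2

15:2


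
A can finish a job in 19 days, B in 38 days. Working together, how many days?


Rate of A = 1/19 per day
Rate of B = 1/38 per day
Combined rate = 1/19 + 1/38 = 57/722 ≈ 0.0789 per day
Days = 1 / combined rate = 722/57
≈ 12.67 days

12.67 days


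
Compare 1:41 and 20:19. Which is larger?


1/41 = 0.0244
20/19 = 1.0526
0.0244 < 1.0526, so 1:41 is less
= 20:19

20:19


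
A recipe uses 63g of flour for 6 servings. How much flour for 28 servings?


Direct proportion: y/x = constant
k = 63/6 = 10.5000
y₂ = k × 28 = 63 × 28 / 6 = 1764/6
= 294.00

294.00


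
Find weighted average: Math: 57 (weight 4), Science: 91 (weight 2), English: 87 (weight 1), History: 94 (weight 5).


Numerator = 57×4 + 91×2 + 87×1 + 94×5
= 228 + 182 + 87 + 470
= 967
Total weight = 12
Weighted avg = 967/12
= 80.58

80.58


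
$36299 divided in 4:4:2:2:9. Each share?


Total parts = 4 + 4 + 2 + 2 + 9 = 21
Part 1: 36299 × 4/21 = 6914.10
Part 2: 36299 × 4/21 = 6914.10
Part 3: 36299 × 2/21 = 3457.05
Part 4: 36299 × 2/21 = 3457.05
Part 5: 36299 × 9/21 = 15556.71
= Part 1: $6914.10, Part 2: $6914.10, Part 3: $3457.05, Part 4: $3457.05, Part 5: $15556.71

Part 1: $6914.10, Part 2: $6914.10, Part 3: $3457.05, Part 4: $3457.05, Part 5: $15556.71


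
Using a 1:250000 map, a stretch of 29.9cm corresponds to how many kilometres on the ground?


Real distance = map distance × scale
= 29.9cm × 250000
= 7475000 cm = 74750.0 m
= 74.750 km

74.750 km


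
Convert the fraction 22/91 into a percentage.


Percentage = (part / whole) × 100
= (22 / 91) × 100
≈ 24.18%

24.18%


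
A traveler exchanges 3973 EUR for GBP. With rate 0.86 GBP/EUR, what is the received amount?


Amount × rate = 3973 × 0.86
= 3416.78 GBP

3416.78 GBP


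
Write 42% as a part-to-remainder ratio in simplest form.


42% means 42 parts out of 100; remainder = 58
Part : remainder = 42:58
GCD = 2
= 21:29

21:29


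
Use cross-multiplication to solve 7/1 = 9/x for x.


Cross multiply: 7 × x = 1 × 9
7x = 9
x = 9 / 7
= 1.29

1.29


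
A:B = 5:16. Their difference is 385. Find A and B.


Let A = 5k, B = 16k.
16k - 5k = 385
11k = 385 → k = 385/11 = 35
A = 5×35 = 175, B = 16×35 = 560
= A = 175, B = 560

A = 175, B = 560


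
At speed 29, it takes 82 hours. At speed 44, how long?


Inverse proportion: x × y = constant
k = 29 × 82 = 2378
y₂ = k / 44 = 2378 / 44
= 54.05

54.05


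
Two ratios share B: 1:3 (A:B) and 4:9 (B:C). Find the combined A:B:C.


Match B: multiply A:B by 4 → 4:12
Multiply B:C by 3 → 12:27
Combined: 4:12:27
GCD = 1
= 4:12:27

4:12:27


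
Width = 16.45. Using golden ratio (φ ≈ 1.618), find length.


φ = (1 + √5) / 2 ≈ 1.618
Length = width × φ = 16.45 × 1.618 = 26.6161
≈ 26.62

26.62


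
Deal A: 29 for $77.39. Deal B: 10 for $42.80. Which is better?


Deal A: $77.39/29 = $2.6686/unit
Deal B: $42.80/10 = $4.2800/unit
A is cheaper per unit
= Deal A

Deal A


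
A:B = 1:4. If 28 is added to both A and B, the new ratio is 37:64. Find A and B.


Let A = 1k, B = 4k.
(1k + 28) / (4k + 28) = 37/64
Cross-multiply: 64(1k + 28) = 37(4k + 28)
64k + 1792 = 148k + 1036
64k - 148k = 1036 - 1792
-84k = -756
k = -756/-84 = 9
A = 1×9 = 9, B = 4×9 = 36
= A = 9, B = 36

A = 9, B = 36


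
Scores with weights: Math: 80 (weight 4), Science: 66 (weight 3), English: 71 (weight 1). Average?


Numerator = 80×4 + 66×3 + 71×1
= 320 + 198 + 71
= 589
Total weight = 8
Weighted avg = 589/8
= 73.63

73.63


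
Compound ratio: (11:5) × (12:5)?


Compound ratio = (11×12) : (5×5)
= 132:25
GCD = 1
= 132:25

132:25


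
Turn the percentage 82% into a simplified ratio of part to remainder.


82% means 82 parts out of 100; remainder = 18
Part : remainder = 82:18
GCD = 2
= 41:9

41:9


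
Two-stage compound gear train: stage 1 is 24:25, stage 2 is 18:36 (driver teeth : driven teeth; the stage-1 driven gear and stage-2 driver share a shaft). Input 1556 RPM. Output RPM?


Stage 1: RPM_B = RPM_A × t_A/t_B = 1556 × 24/25 = 37344/25 = 1493.76
B and C share a shaft → RPM_C = RPM_B
Stage 2: RPM_D = RPM_C × t_C/t_D = RPM_A × (t_A×t_C)/(t_B×t_D)
Overall ratio = (24×18)/(25×36) = 432/900
RPM_D = 1556 × 432/900 = 672192/900
= 746.88 RPM

746.88 RPM


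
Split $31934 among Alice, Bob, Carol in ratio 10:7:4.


Total parts = 10 + 7 + 4 = 21
Alice: 31934 × 10/21 = 15206.67
Bob: 31934 × 7/21 = 10644.67
Carol: 31934 × 4/21 = 6082.67
= Alice: $15206.67, Bob: $10644.67, Carol: $6082.67

Alice: $15206.67, Bob: $10644.67, Carol: $6082.67


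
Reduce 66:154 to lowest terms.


GCD(66, 154) = 22
66/22 : 154/22
= 3:7

3:7


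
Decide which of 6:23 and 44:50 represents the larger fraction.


6/23 = 0.2609
44/50 = 0.8800
0.2609 < 0.8800, so 6:23 is less
= 44:50

44:50


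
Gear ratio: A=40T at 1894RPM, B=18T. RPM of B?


Gear ratio = 40:18 = 20:9
RPM_B = RPM_A × (teeth_A / teeth_B)
= 1894 × (40/18)
= 4208.9 RPM

4208.9 RPM


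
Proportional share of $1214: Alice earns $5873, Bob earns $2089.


Total income = 5873 + 2089 = $7962
Alice: $1214 × 5873/7962 = $895.48
Bob: $1214 × 2089/7962 = $318.52
= Alice: $895.48, Bob: $318.52

Alice: $895.48, Bob: $318.52


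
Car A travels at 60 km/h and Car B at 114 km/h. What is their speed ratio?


Ratio = 60:114
GCD = 6
Simplified = 10:19
Time ratio (same distance) = 19:10
Speed ratio = 10:19

10:19


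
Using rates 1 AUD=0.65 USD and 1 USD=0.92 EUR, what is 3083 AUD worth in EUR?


Step 1: 3083 AUD × 0.65 = 2003.95 USD
Step 2: 2003.95 USD × 0.92 = 1843.63 EUR
Implied rate AUD→EUR = 0.65 × 0.92 = 0.5980
= 1843.63 EUR

1843.63 EUR


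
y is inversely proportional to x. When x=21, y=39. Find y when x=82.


Inverse proportion: x × y = constant
k = 21 × 39 = 819
y₂ = k / 82 = 819 / 82
= 9.99

9.99


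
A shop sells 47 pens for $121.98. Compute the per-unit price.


Unit rate = total / quantity
= 121.98 / 47
= $2.60 per unit

$2.60 per unit


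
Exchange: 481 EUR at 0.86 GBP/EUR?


Amount × rate = 481 × 0.86
= 413.66 GBP

413.66 GBP


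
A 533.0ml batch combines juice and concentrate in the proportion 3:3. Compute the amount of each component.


Total parts = 3 + 3 = 6
juice: 533.0 × 3/6 = 266.5ml
concentrate: 533.0 × 3/6 = 266.5ml
= 266.5ml and 266.5ml

266.5ml and 266.5ml


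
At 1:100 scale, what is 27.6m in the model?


Model size = real / scale
= 27.6 / 100
= 0.2760 m

0.2760 m


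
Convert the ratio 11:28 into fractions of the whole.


Total parts = 11 + 28 = 39
First part: 11/39 = 11/39
Second part: 28/39 = 28/39
= 11/39 and 28/39

11/39 and 28/39


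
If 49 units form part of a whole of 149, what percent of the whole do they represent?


Percentage = (part / whole) × 100
= (49 / 149) × 100
≈ 32.89%

32.89%


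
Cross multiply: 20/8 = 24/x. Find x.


Cross multiply: 20 × x = 8 × 24
20x = 192
x = 192 / 20
= 9.60

9.60


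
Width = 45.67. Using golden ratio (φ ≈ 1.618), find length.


φ = (1 + √5) / 2 ≈ 1.618
Length = width × φ = 45.67 × 1.618 = 73.89406
≈ 73.89

73.89


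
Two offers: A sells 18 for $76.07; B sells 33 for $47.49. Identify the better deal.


Deal A: $76.07/18 = $4.2261/unit
Deal B: $47.49/33 = $1.4391/unit
B is cheaper per unit
= Deal B

Deal B


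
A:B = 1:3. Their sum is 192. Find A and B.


Let A = 1k, B = 3k.
1k + 3k = 192
4k = 192 → k = 192/4 = 48
A = 1×48 = 48, B = 3×48 = 144
= A = 48, B = 144

A = 48, B = 144


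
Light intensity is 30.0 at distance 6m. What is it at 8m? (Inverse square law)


I₁d₁² = I₂d₂²
I₂ = I₁ × (d₁/d₂)²
= 30.0 × (6/8)²
= 30.0 × 36/64
= 1080/64
= 16.8750

16.8750


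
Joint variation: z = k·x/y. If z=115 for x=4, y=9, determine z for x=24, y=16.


z = k·x/y
Solve for k using the known point: k = z·y/x = 115×9/4 = 1035/4 = 258.7500
Now evaluate at x=24, y=16:
z = k × 24 / 16 = (1035 × 24) / (4 × 16) = 24840/64
= 388.1250

388.1250


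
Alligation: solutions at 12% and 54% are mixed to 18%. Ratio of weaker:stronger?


Let x parts of 12% mix with y parts of 54%.
12x + 54y = 18(x + y)
12x + 54y = 18x + 18y
x(12 - 18) = y(18 - 54)
x/y = (54 - 18)/(18 - 12) = 36/6
Simplify: 6:1
= 6:1

6:1


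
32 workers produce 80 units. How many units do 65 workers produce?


Direct proportion: y/x = constant
k = 80/32 = 2.5000
y₂ = k × 65 = 80 × 65 / 32 = 5200/32
= 162.50

162.50


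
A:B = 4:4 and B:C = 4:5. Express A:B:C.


Match B: multiply A:B by 4 → 16:16
Multiply B:C by 4 → 16:20
Combined: 16:16:20
GCD = 4
= 4:4:5

4:4:5


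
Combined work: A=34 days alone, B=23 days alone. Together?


Rate of A = 1/34 per day
Rate of B = 1/23 per day
Combined rate = 1/34 + 1/23 = 57/782 ≈ 0.0729 per day
Days = 1 / combined rate = 782/57
≈ 13.72 days

13.72 days


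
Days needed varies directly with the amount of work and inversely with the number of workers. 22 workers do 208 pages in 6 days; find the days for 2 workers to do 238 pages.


Days ∝ work / workers, so d₂ = d₁ × (m₁/m₂) × (w₂/w₁)
Workers factor (inverse): 22/2 = 11.0000
Work factor (direct): 238/208 ≈ 1.1442
d₂ = 6 × 22/2 × 238/208 = (6 × 22 × 238) / (2 × 208) = 31416/416
≈ 75.52 days

75.52 days


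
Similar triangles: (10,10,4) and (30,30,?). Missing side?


Scale factor = 30/10 = 3
Missing side = 4 × 3
= 12.0

12.0


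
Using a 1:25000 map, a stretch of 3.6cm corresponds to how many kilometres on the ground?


Real distance = map distance × scale
= 3.6cm × 25000
= 90000 cm = 900.0 m
= 0.900 km

0.900 km


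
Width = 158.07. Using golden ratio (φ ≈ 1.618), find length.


φ = (1 + √5) / 2 ≈ 1.618
Length = width × φ = 158.07 × 1.618 = 255.75726
≈ 255.76

255.76


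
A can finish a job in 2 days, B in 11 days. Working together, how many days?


Rate of A = 1/2 per day
Rate of B = 1/11 per day
Combined rate = 1/2 + 1/11 = 13/22 ≈ 0.5909 per day
Days = 1 / combined rate = 22/13
≈ 1.69 days

1.69 days


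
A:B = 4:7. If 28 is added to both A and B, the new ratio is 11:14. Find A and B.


Let A = 4k, B = 7k.
(4k + 28) / (7k + 28) = 11/14
Cross-multiply: 14(4k + 28) = 11(7k + 28)
56k + 392 = 77k + 308
56k - 77k = 308 - 392
-21k = -84
k = -84/-21 = 4
A = 4×4 = 16, B = 7×4 = 28
= A = 16, B = 28

A = 16, B = 28


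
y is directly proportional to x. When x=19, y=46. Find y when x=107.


Direct proportion: y/x = constant
k = 46/19 ≈ 2.4211
y₂ = k × 107 = 46 × 107 / 19 = 4922/19
≈ 259.05

259.05


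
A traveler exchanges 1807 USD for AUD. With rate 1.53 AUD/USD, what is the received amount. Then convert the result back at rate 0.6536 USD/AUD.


Amount × rate = 1807 × 1.53 = 2764.71 AUD
Round-trip: 2764.71 × 0.6536 = 1807.01 USD
= 2764.71 AUD, then 1807.01 USD

2764.71 AUD, then 1807.01 USD


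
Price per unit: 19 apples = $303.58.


Unit rate = total / quantity
= 303.58 / 19
= $15.98 per unit

$15.98 per unit


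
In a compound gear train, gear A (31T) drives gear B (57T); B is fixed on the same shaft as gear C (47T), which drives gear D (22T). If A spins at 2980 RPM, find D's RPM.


Stage 1: RPM_B = RPM_A × t_A/t_B = 2980 × 31/57 = 92380/57 ≈ 1620.70
B and C share a shaft → RPM_C = RPM_B
Stage 2: RPM_D = RPM_C × t_C/t_D = RPM_A × (t_A×t_C)/(t_B×t_D)
Overall ratio = (31×47)/(57×22) = 1457/1254
RPM_D = 2980 × 1457/1254 = 4341860/1254
≈ 3462.41 RPM

3462.41 RPM


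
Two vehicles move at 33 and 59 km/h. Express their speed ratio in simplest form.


Ratio = 33:59
GCD = 1
Simplified = 33:59
Time ratio (same distance) = 59:33
Speed ratio = 33:59

33:59


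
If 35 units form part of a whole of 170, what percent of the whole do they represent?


Percentage = (part / whole) × 100
= (35 / 170) × 100
≈ 20.59%

20.59%


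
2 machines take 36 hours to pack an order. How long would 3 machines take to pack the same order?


Inverse proportion: x × y = constant
k = 2 × 36 = 72
y₂ = k / 3 = 72 / 3
= 24.00

24.00


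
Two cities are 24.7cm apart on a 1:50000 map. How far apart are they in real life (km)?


Real distance = map distance × scale
= 24.7cm × 50000
= 1235000 cm = 12350.0 m
= 12.350 km

12.350 km


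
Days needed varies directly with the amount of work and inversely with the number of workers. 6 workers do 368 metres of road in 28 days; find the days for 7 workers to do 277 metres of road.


Days ∝ work / workers, so d₂ = d₁ × (m₁/m₂) × (w₂/w₁)
Workers factor (inverse): 6/7 ≈ 0.8571
Work factor (direct): 277/368 ≈ 0.7527
d₂ = 28 × 6/7 × 277/368 = (28 × 6 × 277) / (7 × 368) = 46536/2576
≈ 18.07 days

18.07 days


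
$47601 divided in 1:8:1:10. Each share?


Total parts = 1 + 8 + 1 + 10 = 20
Part 1: 47601 × 1/20 = 2380.05
Part 2: 47601 × 8/20 = 19040.40
Part 3: 47601 × 1/20 = 2380.05
Part 4: 47601 × 10/20 = 23800.50
= Part 1: $2380.05, Part 2: $19040.40, Part 3: $2380.05, Part 4: $23800.50

Part 1: $2380.05, Part 2: $19040.40, Part 3: $2380.05, Part 4: $23800.50


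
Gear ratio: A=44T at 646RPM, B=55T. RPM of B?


Gear ratio = 44:55 = 4:5
RPM_B = RPM_A × (teeth_A / teeth_B)
= 646 × (44/55)
= 516.8 RPM

516.8 RPM


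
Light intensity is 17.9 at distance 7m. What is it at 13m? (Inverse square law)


I₁d₁² = I₂d₂²
I₂ = I₁ × (d₁/d₂)²
= 17.9 × (7/13)²
= 17.9 × 49/169
= 877.1/169
≈ 5.1899

5.1899


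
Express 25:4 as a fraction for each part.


Total parts = 25 + 4 = 29
First part: 25/29 = 25/29
Second part: 4/29 = 4/29
= 25/29 and 4/29

25/29 and 4/29


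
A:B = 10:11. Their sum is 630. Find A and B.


Let A = 10k, B = 11k.
10k + 11k = 630
21k = 630 → k = 630/21 = 30
A = 10×30 = 300, B = 11×30 = 330
= A = 300, B = 330

A = 300, B = 330


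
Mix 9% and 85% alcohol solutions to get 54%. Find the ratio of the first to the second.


Let x parts of 9% mix with y parts of 85%.
9x + 85y = 54(x + y)
9x + 85y = 54x + 54y
x(9 - 54) = y(54 - 85)
x/y = (85 - 54)/(54 - 9) = 31/45
Simplify: 31:45
= 31:45

31:45


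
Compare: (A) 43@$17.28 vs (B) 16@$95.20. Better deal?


Deal A: $17.28/43 = $0.4019/unit
Deal B: $95.20/16 = $5.9500/unit
A is cheaper per unit
= Deal A

Deal A


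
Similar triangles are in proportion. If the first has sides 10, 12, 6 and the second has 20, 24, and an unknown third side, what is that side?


Scale factor = 20/10 = 2
Missing side = 6 × 2
= 12.0

12.0


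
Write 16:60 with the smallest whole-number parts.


GCD(16, 60) = 4
16/4 : 60/4
= 4:15

4:15


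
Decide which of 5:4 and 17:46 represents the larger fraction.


5/4 = 1.2500
17/46 = 0.3696
1.2500 > 0.3696, so 5:4 is greater
= 5:4

5:4


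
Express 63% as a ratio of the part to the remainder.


63% means 63 parts out of 100; remainder = 37
Part : remainder = 63:37
GCD = 1
= 63:37

63:37


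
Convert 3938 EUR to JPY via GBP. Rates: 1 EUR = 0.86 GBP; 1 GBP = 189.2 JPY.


Step 1: 3938 EUR × 0.86 = 3386.68 GBP
Step 2: 3386.68 GBP × 189.2 = 640759.86 JPY
Implied rate EUR→JPY = 0.86 × 189.2 = 162.7120
= 640759.86 JPY

640759.86 JPY


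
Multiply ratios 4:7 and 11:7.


Compound ratio = (4×11) : (7×7)
= 44:49
GCD = 1
= 44:49

44:49


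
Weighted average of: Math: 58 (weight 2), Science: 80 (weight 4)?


Numerator = 58×2 + 80×4
= 116 + 320
= 436
Total weight = 6
Weighted avg = 436/6
= 72.67

72.67


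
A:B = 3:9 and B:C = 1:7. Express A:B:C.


Match B: multiply A:B by 1 → 3:9
Multiply B:C by 9 → 9:63
Combined: 3:9:63
GCD = 3
= 1:3:21

1:3:21


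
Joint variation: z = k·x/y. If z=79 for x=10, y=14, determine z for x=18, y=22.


z = k·x/y
Solve for k using the known point: k = z·y/x = 79×14/10 = 1106/10 = 110.6000
Now evaluate at x=18, y=22:
z = k × 18 / 22 = (1106 × 18) / (10 × 22) = 19908/220
≈ 90.4909

90.4909


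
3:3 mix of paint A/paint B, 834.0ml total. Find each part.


Total parts = 3 + 3 = 6
paint A: 834.0 × 3/6 = 417.0ml
paint B: 834.0 × 3/6 = 417.0ml
= 417.0ml and 417.0ml

417.0ml and 417.0ml


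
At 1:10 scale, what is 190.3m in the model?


Model size = real / scale
= 190.3 / 10
= 19.0300 m

19.0300 m


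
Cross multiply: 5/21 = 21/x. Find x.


Cross multiply: 5 × x = 21 × 21
5x = 441
x = 441 / 5
= 88.20

88.20


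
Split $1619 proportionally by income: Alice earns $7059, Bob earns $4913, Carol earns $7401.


Total income = 7059 + 4913 + 7401 = $19373
Alice: $1619 × 7059/19373 = $589.92
Bob: $1619 × 4913/19373 = $410.58
Carol: $1619 × 7401/19373 = $618.50
= Alice: $589.92, Bob: $410.58, Carol: $618.50

Alice: $589.92, Bob: $410.58, Carol: $618.50


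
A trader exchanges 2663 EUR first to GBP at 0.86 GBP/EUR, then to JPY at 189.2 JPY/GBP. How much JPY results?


Step 1: 2663 EUR × 0.86 = 2290.18 GBP
Step 2: 2290.18 GBP × 189.2 = 433302.06 JPY
Implied rate EUR→JPY = 0.86 × 189.2 = 162.7120
= 433302.06 JPY

433302.06 JPY


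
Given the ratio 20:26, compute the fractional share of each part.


Total parts = 20 + 26 = 46
First part: 20/46 = 10/23
Second part: 26/46 = 13/23
= 10/23 and 13/23

10/23 and 13/23


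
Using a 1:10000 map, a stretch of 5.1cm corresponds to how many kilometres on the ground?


Real distance = map distance × scale
= 5.1cm × 10000
= 51000 cm = 510.0 m
= 0.510 km

0.510 km


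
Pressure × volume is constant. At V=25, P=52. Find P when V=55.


Inverse proportion: x × y = constant
k = 25 × 52 = 1300
y₂ = k / 55 = 1300 / 55
= 23.64

23.64


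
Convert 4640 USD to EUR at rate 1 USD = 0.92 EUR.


Amount × rate = 4640 × 0.92
= 4268.80 EUR

4268.80 EUR


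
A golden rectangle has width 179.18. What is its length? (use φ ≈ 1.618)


φ = (1 + √5) / 2 ≈ 1.618
Length = width × φ = 179.18 × 1.618 = 289.91324
≈ 289.91

289.91


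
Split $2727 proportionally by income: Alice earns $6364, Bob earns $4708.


Total income = 6364 + 4708 = $11072
Alice: $2727 × 6364/11072 = $1567.43
Bob: $2727 × 4708/11072 = $1159.57
= Alice: $1567.43, Bob: $1159.57

Alice: $1567.43, Bob: $1159.57


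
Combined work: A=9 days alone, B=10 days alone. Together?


Rate of A = 1/9 per day
Rate of B = 1/10 per day
Combined rate = 1/9 + 1/10 = 19/90 ≈ 0.2111 per day
Days = 1 / combined rate = 90/19
≈ 4.74 days

4.74 days


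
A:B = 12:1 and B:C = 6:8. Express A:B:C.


Match B: multiply A:B by 6 → 72:6
Multiply B:C by 1 → 6:8
Combined: 72:6:8
GCD = 2
= 36:3:4

36:3:4


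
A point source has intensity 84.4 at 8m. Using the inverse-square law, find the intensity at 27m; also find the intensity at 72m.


I₁d₁² = I₂d₂²
I at 27m = 84.4 × (8/27)² = 84.4 × 64/729 = 5401.6/729 ≈ 7.4096
I at 72m = 84.4 × (8/72)² = 84.4 × 64/5184 = 5401.6/5184 ≈ 1.0420
= 7.4096 and 1.0420

7.4096 and 1.0420


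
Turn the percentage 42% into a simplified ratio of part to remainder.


42% means 42 parts out of 100; remainder = 58
Part : remainder = 42:58
GCD = 2
= 21:29

21:29


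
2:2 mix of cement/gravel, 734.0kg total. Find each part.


Total parts = 2 + 2 = 4
cement: 734.0 × 2/4 = 367.0kg
gravel: 734.0 × 2/4 = 367.0kg
= 367.0kg and 367.0kg

367.0kg and 367.0kg


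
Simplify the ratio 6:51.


GCD(6, 51) = 3
6/3 : 51/3
= 2:17

2:17


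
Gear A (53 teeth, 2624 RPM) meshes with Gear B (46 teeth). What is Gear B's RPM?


Gear ratio = 53:46 = 53:46
RPM_B = RPM_A × (teeth_A / teeth_B)
= 2624 × (53/46)
= 3023.3 RPM

3023.3 RPM


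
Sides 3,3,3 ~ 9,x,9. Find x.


Scale factor = 9/3 = 3
Missing side = 3 × 3
= 9.0

9.0


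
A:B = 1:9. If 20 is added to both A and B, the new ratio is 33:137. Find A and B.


Let A = 1k, B = 9k.
(1k + 20) / (9k + 20) = 33/137
Cross-multiply: 137(1k + 20) = 33(9k + 20)
137k + 2740 = 297k + 660
137k - 297k = 660 - 2740
-160k = -2080
k = -2080/-160 = 13
A = 1×13 = 13, B = 9×13 = 117
= A = 13, B = 117

A = 13, B = 117


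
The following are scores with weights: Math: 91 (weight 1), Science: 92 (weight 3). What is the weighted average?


Numerator = 91×1 + 92×3
= 91 + 276
= 367
Total weight = 4
Weighted avg = 367/4
= 91.75

91.75


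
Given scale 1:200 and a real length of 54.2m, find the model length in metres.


Model size = real / scale
= 54.2 / 200
= 0.2710 m

0.2710 m


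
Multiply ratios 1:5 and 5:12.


Compound ratio = (1×5) : (5×12)
= 5:60
GCD = 5
= 1:12

1:12


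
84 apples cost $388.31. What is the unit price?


Unit rate = total / quantity
= 388.31 / 84
= $4.62 per unit

$4.62 per unit


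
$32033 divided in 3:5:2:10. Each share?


Total parts = 3 + 5 + 2 + 10 = 20
Part 1: 32033 × 3/20 = 4804.95
Part 2: 32033 × 5/20 = 8008.25
Part 3: 32033 × 2/20 = 3203.30
Part 4: 32033 × 10/20 = 16016.50
= Part 1: $4804.95, Part 2: $8008.25, Part 3: $3203.30, Part 4: $16016.50

Part 1: $4804.95, Part 2: $8008.25, Part 3: $3203.30, Part 4: $16016.50


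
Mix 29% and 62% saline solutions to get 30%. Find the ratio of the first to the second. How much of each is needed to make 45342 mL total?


Let x parts of 29% mix with y parts of 62%.
29x + 62y = 30(x + y)
29x + 62y = 30x + 30y
x(29 - 30) = y(30 - 62)
x/y = (62 - 30)/(30 - 29) = 32/1
Simplify: 32:1
Total parts = 33; one part = 45342/33 = 1374.00 mL
29% solution: 32×1374.00 = 43968.00 mL
62% solution: 1×1374.00 = 1374.00 mL
= ratio 32:1; 43968.00 mL and 1374.00 mL

ratio 32:1; 43968.00 mL and 1374.00 mL


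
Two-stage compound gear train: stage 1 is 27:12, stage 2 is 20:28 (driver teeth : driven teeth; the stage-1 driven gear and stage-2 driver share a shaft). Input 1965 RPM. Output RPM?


Stage 1: RPM_B = RPM_A × t_A/t_B = 1965 × 27/12 = 53055/12 = 4421.25
B and C share a shaft → RPM_C = RPM_B
Stage 2: RPM_D = RPM_C × t_C/t_D = RPM_A × (t_A×t_C)/(t_B×t_D)
Overall ratio = (27×20)/(12×28) = 540/336
RPM_D = 1965 × 540/336 = 1061100/336
≈ 3158.04 RPM

3158.04 RPM


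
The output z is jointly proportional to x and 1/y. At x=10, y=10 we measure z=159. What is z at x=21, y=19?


z = k·x/y
Solve for k using the known point: k = z·y/x = 159×10/10 = 1590/10 = 159.0000
Now evaluate at x=21, y=19:
z = k × 21 / 19 = (1590 × 21) / (10 × 19) = 33390/190
≈ 175.7368

175.7368


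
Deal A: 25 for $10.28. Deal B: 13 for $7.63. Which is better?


Deal A: $10.28/25 = $0.4112/unit
Deal B: $7.63/13 = $0.5869/unit
A is cheaper per unit
= Deal A

Deal A


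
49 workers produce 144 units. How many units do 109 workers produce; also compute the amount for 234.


Direct proportion: y/x = constant
k = 144/49 ≈ 2.9388
y at x=109: k × 109 = 144 × 109 / 49 = 15696/49 ≈ 320.33
y at x=234: k × 234 = 144 × 234 / 49 = 33696/49 ≈ 687.67
= 320.33 and 687.67

320.33 and 687.67


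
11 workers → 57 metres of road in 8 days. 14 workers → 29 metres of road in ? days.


Days ∝ work / workers, so d₂ = d₁ × (m₁/m₂) × (w₂/w₁)
Workers factor (inverse): 11/14 ≈ 0.7857
Work factor (direct): 29/57 ≈ 0.5088
d₂ = 8 × 11/14 × 29/57 = (8 × 11 × 29) / (14 × 57) = 2552/798
≈ 3.20 days

3.20 days


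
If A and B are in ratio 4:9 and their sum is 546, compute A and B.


Let A = 4k, B = 9k.
4k + 9k = 546
13k = 546 → k = 546/13 = 42
A = 4×42 = 168, B = 9×42 = 378
= A = 168, B = 378

A = 168, B = 378


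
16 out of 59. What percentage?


Percentage = (part / whole) × 100
= (16 / 59) × 100
≈ 27.12%

27.12%


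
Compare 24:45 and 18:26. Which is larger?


24/45 = 0.5333
18/26 = 0.6923
0.5333 < 0.6923, so 24:45 is less
= 18:26

18:26


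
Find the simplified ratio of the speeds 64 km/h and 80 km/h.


Ratio = 64:80
GCD = 16
Simplified = 4:5
Time ratio (same distance) = 5:4
Speed ratio = 4:5

4:5


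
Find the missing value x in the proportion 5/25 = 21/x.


Cross multiply: 5 × x = 25 × 21
5x = 525
x = 525 / 5
= 105.00

105.00


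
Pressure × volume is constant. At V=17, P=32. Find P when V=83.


Inverse proportion: x × y = constant
k = 17 × 32 = 544
y₂ = k / 83 = 544 / 83
= 6.55

6.55
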